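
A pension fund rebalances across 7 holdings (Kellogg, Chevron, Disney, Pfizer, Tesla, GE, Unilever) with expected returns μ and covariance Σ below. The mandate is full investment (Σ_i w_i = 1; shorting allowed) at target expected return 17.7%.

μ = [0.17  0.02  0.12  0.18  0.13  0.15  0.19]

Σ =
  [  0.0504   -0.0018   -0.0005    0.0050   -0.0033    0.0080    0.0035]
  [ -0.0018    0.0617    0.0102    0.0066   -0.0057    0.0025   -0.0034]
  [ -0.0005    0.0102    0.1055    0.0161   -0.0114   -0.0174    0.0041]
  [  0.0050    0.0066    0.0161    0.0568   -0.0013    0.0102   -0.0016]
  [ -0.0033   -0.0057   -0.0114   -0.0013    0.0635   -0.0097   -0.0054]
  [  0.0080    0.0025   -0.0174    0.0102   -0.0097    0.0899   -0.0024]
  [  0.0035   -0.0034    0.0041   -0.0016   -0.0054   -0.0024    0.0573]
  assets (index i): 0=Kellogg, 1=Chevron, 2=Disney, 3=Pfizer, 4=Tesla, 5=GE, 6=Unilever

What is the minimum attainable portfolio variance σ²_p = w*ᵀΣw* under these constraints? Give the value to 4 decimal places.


0.0140

p=Σ⁻¹μ = [2.8341  0.3508  1.2487  2.3699  3.0725  1.8045  3.5055]
q=Σ⁻¹𝟙 = [17.6794  16.7064  10.4109  9.9100  23.9117  13.0821  19.6966]
a=μᵀp=2.401375  b=𝟙ᵀp=15.185925  c=𝟙ᵀq=111.397119  D=ac−b²=36.893947
λ₁=(c·0.177−b)/D = (111.397119·0.177−15.185925)/36.893947 = 0.122821
λ₂=(a−b·0.177)/D = (2.401375−15.185925·0.177)/36.893947 = -0.007766
w* = 0.122821·p + -0.007766·q:
  w_0 = 0.122821·2.8341 + -0.007766·17.6794 = 0.2108  (Kellogg)
  w_1 = 0.122821·0.3508 + -0.007766·16.7064 = -0.0867  (Chevron)
  w_2 = 0.122821·1.2487 + -0.007766·10.4109 = 0.0725  (Disney)
  w_3 = 0.122821·2.3699 + -0.007766·9.9100 = 0.2141  (Pfizer)
  w_4 = 0.122821·3.0725 + -0.007766·23.9117 = 0.1917  (Tesla)
  w_5 = 0.122821·1.8045 + -0.007766·13.0821 = 0.1200  (GE)
  w_6 = 0.122821·3.5055 + -0.007766·19.6966 = 0.2776  (Unilever)
Σw_i=1.0000  μᵀw=0.1770
σ²=wᵀΣw=λ₁·μ_p+λ₂ = 0.122821·0.177 + -0.007766 = 0.013973 ≈ 0.0140


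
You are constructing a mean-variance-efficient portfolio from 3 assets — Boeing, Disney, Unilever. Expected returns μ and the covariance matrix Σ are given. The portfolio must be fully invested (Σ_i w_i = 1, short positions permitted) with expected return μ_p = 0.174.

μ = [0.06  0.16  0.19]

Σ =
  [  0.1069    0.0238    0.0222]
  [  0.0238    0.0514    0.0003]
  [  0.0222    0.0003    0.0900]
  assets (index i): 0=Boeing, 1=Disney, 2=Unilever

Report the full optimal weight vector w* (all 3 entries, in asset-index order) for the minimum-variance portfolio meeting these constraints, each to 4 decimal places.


-0.0220  0.6288  0.3932

p=Σ⁻¹μ = [-0.6680  3.4089  2.2645]
q=Σ⁻¹𝟙 = [3.2415  17.8945  10.2519]
a=μᵀp=0.935605  b=𝟙ᵀp=5.005466  c=𝟙ᵀq=31.387891  D=ac−b²=4.311982
λ₁=(c·0.174−b)/D = (31.387891·0.174−5.005466)/4.311982 = 0.105758
λ₂=(a−b·0.174)/D = (0.935605−5.005466·0.174)/4.311982 = 0.014994
w* = 0.105758·p + 0.014994·q:
  w_0 = 0.105758·-0.6680 + 0.014994·3.2415 = -0.0220  (Boeing)
  w_1 = 0.105758·3.4089 + 0.014994·17.8945 = 0.6288  (Disney)
  w_2 = 0.105758·2.2645 + 0.014994·10.2519 = 0.3932  (Unilever)
Σw_i=1.0000  μᵀw=0.1740
σ²=wᵀΣw=λ₁·μ_p+λ₂ = 0.105758·0.174 + 0.014994 = 0.033396 ≈ 0.0334


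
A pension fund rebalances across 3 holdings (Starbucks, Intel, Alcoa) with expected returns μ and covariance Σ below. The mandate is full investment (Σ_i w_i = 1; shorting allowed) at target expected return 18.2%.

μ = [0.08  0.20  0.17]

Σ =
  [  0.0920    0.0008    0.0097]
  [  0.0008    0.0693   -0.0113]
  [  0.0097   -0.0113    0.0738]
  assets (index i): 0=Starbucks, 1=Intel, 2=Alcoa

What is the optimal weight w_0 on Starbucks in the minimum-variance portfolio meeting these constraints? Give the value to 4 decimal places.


0.0430

g=Σ⁻¹μ = [0.5517  3.3265  2.7403]
h=Σ⁻¹𝟙 = [9.1515  16.7561  14.9129]
a=μᵀg=1.175290  b=𝟙ᵀg=6.618530  c=𝟙ᵀh=40.820500  D=ac−b²=4.170996
λ₁=(c·0.182−b)/D = (40.820500·0.182−6.618530)/4.170996 = 0.194390
λ₂=(a−b·0.182)/D = (1.175290−6.618530·0.182)/4.170996 = -0.007020
w* = 0.194390·g + -0.007020·h:
  w_0 = 0.194390·0.5517 + -0.007020·9.1515 = 0.0430  (Starbucks)
  w_1 = 0.194390·3.3265 + -0.007020·16.7561 = 0.5290  (Intel)
  w_2 = 0.194390·2.7403 + -0.007020·14.9129 = 0.4280  (Alcoa)
Σw_i=1.0000  μᵀw=0.1820
σ²=wᵀΣw=λ₁·μ_p+λ₂ = 0.194390·0.182 + -0.007020 = 0.028359 ≈ 0.0284


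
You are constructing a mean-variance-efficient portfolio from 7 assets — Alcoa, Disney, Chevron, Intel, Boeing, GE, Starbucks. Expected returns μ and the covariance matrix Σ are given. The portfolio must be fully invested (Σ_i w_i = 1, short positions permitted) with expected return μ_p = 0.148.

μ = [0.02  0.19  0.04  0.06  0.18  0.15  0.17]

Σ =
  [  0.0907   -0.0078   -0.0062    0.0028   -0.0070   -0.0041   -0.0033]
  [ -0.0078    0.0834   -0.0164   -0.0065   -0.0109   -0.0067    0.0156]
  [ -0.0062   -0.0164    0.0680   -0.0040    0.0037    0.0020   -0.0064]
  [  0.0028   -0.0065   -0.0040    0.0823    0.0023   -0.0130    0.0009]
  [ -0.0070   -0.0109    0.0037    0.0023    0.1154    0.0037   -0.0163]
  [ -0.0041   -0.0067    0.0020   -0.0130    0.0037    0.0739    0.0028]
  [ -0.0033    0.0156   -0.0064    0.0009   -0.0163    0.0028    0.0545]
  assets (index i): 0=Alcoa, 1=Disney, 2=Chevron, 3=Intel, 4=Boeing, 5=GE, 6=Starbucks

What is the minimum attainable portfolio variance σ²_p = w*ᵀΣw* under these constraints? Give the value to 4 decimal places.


0.0117

p=Σ⁻¹μ = [0.8921  2.6349  1.4860  1.2436  2.1555  2.2713  3.1010]
q=Σ⁻¹𝟙 = [16.0719  18.5397  22.2279  16.2750  12.5251  17.0101  19.2286]
a=μᵀp=1.908396  b=𝟙ᵀp=13.784509  c=𝟙ᵀq=121.878462  D=ac−b²=42.579663
λ₁=(c·0.148−b)/D = (121.878462·0.148−13.784509)/42.579663 = 0.099895
λ₂=(a−b·0.148)/D = (1.908396−13.784509·0.148)/42.579663 = -0.003093
w* = 0.099895·p + -0.003093·q:
  w_0 = 0.099895·0.8921 + -0.003093·16.0719 = 0.0394  (Alcoa)
  w_1 = 0.099895·2.6349 + -0.003093·18.5397 = 0.2059  (Disney)
  w_2 = 0.099895·1.4860 + -0.003093·22.2279 = 0.0797  (Chevron)
  w_3 = 0.099895·1.2436 + -0.003093·16.2750 = 0.0739  (Intel)
  w_4 = 0.099895·2.1555 + -0.003093·12.5251 = 0.1766  (Boeing)
  w_5 = 0.099895·2.2713 + -0.003093·17.0101 = 0.1743  (GE)
  w_6 = 0.099895·3.1010 + -0.003093·19.2286 = 0.2503  (Starbucks)
Σw_i=1.0000  μᵀw=0.1480
σ²=wᵀΣw=λ₁·μ_p+λ₂ = 0.099895·0.148 + -0.003093 = 0.011691 ≈ 0.0117


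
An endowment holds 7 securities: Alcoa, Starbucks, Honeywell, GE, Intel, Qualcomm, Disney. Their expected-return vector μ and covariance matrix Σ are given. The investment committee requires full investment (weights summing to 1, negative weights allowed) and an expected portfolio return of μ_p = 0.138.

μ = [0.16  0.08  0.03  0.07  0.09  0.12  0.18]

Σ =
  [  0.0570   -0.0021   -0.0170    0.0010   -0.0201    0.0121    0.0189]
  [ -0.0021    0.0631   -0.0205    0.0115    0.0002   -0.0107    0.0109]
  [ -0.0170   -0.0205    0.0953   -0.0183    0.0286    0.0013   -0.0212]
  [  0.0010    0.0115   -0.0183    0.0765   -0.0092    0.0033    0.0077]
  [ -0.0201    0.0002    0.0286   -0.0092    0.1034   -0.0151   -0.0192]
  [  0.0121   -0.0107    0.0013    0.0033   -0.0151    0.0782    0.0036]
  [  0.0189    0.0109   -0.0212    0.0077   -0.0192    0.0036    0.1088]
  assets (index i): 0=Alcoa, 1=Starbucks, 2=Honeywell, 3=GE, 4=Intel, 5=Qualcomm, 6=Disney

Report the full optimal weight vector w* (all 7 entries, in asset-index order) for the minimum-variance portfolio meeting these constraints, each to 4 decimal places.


u=Σ⁻¹μ = [3.0138  1.5836  1.1475  0.9122  1.6909  1.4903  1.3803]
v=Σ⁻¹𝟙 = [23.2110  21.2013  19.4842  14.5017  13.4360  13.3997  7.7330]
a=μᵀu=1.286654  b=𝟙ᵀu=11.218650  c=𝟙ᵀv=112.966884  D=ac−b²=19.491170
λ₁=(c·0.138−b)/D = (112.966884·0.138−11.218650)/19.491170 = 0.224244
λ₂=(a−b·0.138)/D = (1.286654−11.218650·0.138)/19.491170 = -0.013417
w* = 0.224244·u + -0.013417·v:
  w_0 = 0.224244·3.0138 + -0.013417·23.2110 = 0.3644  (Alcoa)
  w_1 = 0.224244·1.5836 + -0.013417·21.2013 = 0.0706  (Starbucks)
  w_2 = 0.224244·1.1475 + -0.013417·19.4842 = -0.0041  (Honeywell)
  w_3 = 0.224244·0.9122 + -0.013417·14.5017 = 0.0100  (GE)
  w_4 = 0.224244·1.6909 + -0.013417·13.4360 = 0.1989  (Intel)
  w_5 = 0.224244·1.4903 + -0.013417·13.3997 = 0.1544  (Qualcomm)
  w_6 = 0.224244·1.3803 + -0.013417·7.7330 = 0.2058  (Disney)
Σw_i=1.0000  μᵀw=0.1380
σ²=wᵀΣw=λ₁·μ_p+λ₂ = 0.224244·0.138 + -0.013417 = 0.017528 ≈ 0.0175

0.3644  0.0706  -0.0041  0.0100  0.1989  0.1544  0.2058


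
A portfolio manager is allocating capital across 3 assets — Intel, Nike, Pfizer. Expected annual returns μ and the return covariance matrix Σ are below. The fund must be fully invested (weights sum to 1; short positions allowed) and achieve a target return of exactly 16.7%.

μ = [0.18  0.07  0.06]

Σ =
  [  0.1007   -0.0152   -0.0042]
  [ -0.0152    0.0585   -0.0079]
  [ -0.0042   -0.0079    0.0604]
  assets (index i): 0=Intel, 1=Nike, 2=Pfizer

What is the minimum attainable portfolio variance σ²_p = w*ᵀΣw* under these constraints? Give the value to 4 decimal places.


g=Σ⁻¹μ = [2.1387  1.9408  1.3959]
h=Σ⁻¹𝟙 = [14.3555  23.6116  20.6428]
a=μᵀg=0.604569  b=𝟙ᵀg=5.475370  c=𝟙ᵀh=58.609926  D=ac−b²=5.454059
λ₁=(c·0.167−b)/D = (58.609926·0.167−5.475370)/5.454059 = 0.790693
λ₂=(a−b·0.167)/D = (0.604569−5.475370·0.167)/5.454059 = -0.056805
w* = 0.790693·g + -0.056805·h:
  w_0 = 0.790693·2.1387 + -0.056805·14.3555 = 0.8756  (Intel)
  w_1 = 0.790693·1.9408 + -0.056805·23.6116 = 0.1933  (Nike)
  w_2 = 0.790693·1.3959 + -0.056805·20.6428 = -0.0689  (Pfizer)
Σw_i=1.0000  μᵀw=0.1670
σ²=wᵀΣw=λ₁·μ_p+λ₂ = 0.790693·0.167 + -0.056805 = 0.075241 ≈ 0.0752

0.0752


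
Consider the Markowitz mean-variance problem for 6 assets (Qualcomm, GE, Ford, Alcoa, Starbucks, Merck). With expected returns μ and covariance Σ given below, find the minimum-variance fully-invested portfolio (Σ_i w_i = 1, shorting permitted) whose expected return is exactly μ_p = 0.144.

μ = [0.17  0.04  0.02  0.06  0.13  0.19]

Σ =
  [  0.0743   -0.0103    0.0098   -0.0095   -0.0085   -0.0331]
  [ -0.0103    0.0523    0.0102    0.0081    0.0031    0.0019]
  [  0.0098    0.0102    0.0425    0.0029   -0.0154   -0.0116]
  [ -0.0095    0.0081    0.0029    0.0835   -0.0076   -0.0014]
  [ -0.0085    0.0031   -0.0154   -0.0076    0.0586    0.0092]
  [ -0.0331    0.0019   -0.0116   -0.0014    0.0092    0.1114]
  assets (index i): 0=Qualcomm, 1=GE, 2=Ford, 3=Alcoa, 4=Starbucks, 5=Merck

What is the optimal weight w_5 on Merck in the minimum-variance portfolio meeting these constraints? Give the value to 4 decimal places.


0.2458

u=Σ⁻¹μ = [4.0023  0.8852  0.9980  1.3506  2.7542  2.7731]
v=Σ⁻¹𝟙 = [24.1822  13.9547  27.7464  15.0988  26.4437  16.8190]
a=μᵀu=1.701716  b=𝟙ᵀu=12.763297  c=𝟙ᵀv=124.244770  D=ac−b²=48.527607
λ₁=(c·0.144−b)/D = (124.244770·0.144−12.763297)/48.527607 = 0.105671
λ₂=(a−b·0.144)/D = (1.701716−12.763297·0.144)/48.527607 = -0.002807
w* = 0.105671·u + -0.002807·v:
  w_0 = 0.105671·4.0023 + -0.002807·24.1822 = 0.3551  (Qualcomm)
  w_1 = 0.105671·0.8852 + -0.002807·13.9547 = 0.0544  (GE)
  w_2 = 0.105671·0.9980 + -0.002807·27.7464 = 0.0276  (Ford)
  w_3 = 0.105671·1.3506 + -0.002807·15.0988 = 0.1003  (Alcoa)
  w_4 = 0.105671·2.7542 + -0.002807·26.4437 = 0.2168  (Starbucks)
  w_5 = 0.105671·2.7731 + -0.002807·16.8190 = 0.2458  (Merck)
Σw_i=1.0000  μᵀw=0.1440
σ²=wᵀΣw=λ₁·μ_p+λ₂ = 0.105671·0.144 + -0.002807 = 0.012410 ≈ 0.0124


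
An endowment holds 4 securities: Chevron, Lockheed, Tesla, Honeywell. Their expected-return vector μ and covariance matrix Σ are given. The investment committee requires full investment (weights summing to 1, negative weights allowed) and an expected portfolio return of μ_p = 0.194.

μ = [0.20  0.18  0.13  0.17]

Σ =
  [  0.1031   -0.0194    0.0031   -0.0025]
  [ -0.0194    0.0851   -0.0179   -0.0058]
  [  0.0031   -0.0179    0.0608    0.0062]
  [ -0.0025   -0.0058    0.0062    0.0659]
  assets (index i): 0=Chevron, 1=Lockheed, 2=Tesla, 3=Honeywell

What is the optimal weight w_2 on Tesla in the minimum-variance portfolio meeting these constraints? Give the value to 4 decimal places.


-0.1591

g=Σ⁻¹μ = [2.5755  3.4663  2.7496  2.7238]
h=Σ⁻¹𝟙 = [13.2463  20.0565  20.0909  15.5520]
a=μᵀg=1.959509  b=𝟙ᵀg=11.515090  c=𝟙ᵀh=68.945707  D=ac−b²=2.502419
λ₁=(c·0.194−b)/D = (68.945707·0.194−11.515090)/2.502419 = 0.743432
λ₂=(a−b·0.194)/D = (1.959509−11.515090·0.194)/2.502419 = -0.109661
w* = 0.743432·g + -0.109661·h:
  w_0 = 0.743432·2.5755 + -0.109661·13.2463 = 0.4621  (Chevron)
  w_1 = 0.743432·3.4663 + -0.109661·20.0565 = 0.3775  (Lockheed)
  w_2 = 0.743432·2.7496 + -0.109661·20.0909 = -0.1591  (Tesla)
  w_3 = 0.743432·2.7238 + -0.109661·15.5520 = 0.3195  (Honeywell)
Σw_i=1.0000  μᵀw=0.1940
σ²=wᵀΣw=λ₁·μ_p+λ₂ = 0.743432·0.194 + -0.109661 = 0.034564 ≈ 0.0346


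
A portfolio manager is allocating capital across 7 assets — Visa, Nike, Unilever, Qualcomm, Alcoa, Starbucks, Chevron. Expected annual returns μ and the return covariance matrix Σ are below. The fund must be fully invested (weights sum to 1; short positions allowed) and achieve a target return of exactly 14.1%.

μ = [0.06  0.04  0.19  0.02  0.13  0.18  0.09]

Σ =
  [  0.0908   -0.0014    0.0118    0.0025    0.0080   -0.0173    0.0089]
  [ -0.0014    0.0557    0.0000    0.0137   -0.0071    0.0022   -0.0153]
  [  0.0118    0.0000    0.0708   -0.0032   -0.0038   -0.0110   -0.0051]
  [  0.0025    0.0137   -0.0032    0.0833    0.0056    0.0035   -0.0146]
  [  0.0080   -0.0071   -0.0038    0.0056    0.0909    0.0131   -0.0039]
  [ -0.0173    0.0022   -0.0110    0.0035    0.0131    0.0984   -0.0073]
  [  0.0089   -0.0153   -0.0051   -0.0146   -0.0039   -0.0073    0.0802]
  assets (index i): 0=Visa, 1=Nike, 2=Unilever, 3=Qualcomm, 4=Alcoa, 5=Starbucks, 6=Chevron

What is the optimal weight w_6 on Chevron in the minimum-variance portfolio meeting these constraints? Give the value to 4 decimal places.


0.1716

g=Σ⁻¹μ = [0.3703  1.2526  3.1773  0.2836  1.3777  2.1644  1.8377]
h=Σ⁻¹𝟙 = [8.2243  21.9835  17.3078  11.1342  11.0835  12.7065  20.5731]
a=μᵀg=1.415768  b=𝟙ᵀg=10.463578  c=𝟙ᵀh=103.012939  D=ac−b²=36.355919
λ₁=(c·0.141−b)/D = (103.012939·0.141−10.463578)/36.355919 = 0.111708
λ₂=(a−b·0.141)/D = (1.415768−10.463578·0.141)/36.355919 = -0.001639
w* = 0.111708·g + -0.001639·h:
  w_0 = 0.111708·0.3703 + -0.001639·8.2243 = 0.0279  (Visa)
  w_1 = 0.111708·1.2526 + -0.001639·21.9835 = 0.1039  (Nike)
  w_2 = 0.111708·3.1773 + -0.001639·17.3078 = 0.3266  (Unilever)
  w_3 = 0.111708·0.2836 + -0.001639·11.1342 = 0.0134  (Qualcomm)
  w_4 = 0.111708·1.3777 + -0.001639·11.0835 = 0.1357  (Alcoa)
  w_5 = 0.111708·2.1644 + -0.001639·12.7065 = 0.2209  (Starbucks)
  w_6 = 0.111708·1.8377 + -0.001639·20.5731 = 0.1716  (Chevron)
Σw_i=1.0000  μᵀw=0.1410
σ²=wᵀΣw=λ₁·μ_p+λ₂ = 0.111708·0.141 + -0.001639 = 0.014112 ≈ 0.0141


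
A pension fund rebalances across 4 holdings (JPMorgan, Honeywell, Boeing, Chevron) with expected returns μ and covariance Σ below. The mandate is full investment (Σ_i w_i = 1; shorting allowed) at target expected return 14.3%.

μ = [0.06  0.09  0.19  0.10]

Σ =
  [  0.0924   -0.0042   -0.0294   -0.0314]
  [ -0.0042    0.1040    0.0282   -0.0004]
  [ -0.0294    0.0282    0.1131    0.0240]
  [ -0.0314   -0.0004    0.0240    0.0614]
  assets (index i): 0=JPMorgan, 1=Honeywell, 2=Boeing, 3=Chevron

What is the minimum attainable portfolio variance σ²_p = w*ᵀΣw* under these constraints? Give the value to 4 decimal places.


0.0398

x=Σ⁻¹μ = [1.8489  0.5079  1.6215  1.9437]
y=Σ⁻¹𝟙 = [21.8948  8.6644  7.1193  24.7573]
a=μᵀx=0.659086  b=𝟙ᵀx=5.921883  c=𝟙ᵀy=62.435788  D=ac−b²=6.081833
λ₁=(c·0.143−b)/D = (62.435788·0.143−5.921883)/6.081833 = 0.494330
λ₂=(a−b·0.143)/D = (0.659086−5.921883·0.143)/6.081833 = -0.030870
w* = 0.494330·x + -0.030870·y:
  w_0 = 0.494330·1.8489 + -0.030870·21.8948 = 0.2381  (JPMorgan)
  w_1 = 0.494330·0.5079 + -0.030870·8.6644 = -0.0164  (Honeywell)
  w_2 = 0.494330·1.6215 + -0.030870·7.1193 = 0.5818  (Boeing)
  w_3 = 0.494330·1.9437 + -0.030870·24.7573 = 0.1966  (Chevron)
Σw_i=1.0000  μᵀw=0.1430
σ²=wᵀΣw=λ₁·μ_p+λ₂ = 0.494330·0.143 + -0.030870 = 0.039820 ≈ 0.0398


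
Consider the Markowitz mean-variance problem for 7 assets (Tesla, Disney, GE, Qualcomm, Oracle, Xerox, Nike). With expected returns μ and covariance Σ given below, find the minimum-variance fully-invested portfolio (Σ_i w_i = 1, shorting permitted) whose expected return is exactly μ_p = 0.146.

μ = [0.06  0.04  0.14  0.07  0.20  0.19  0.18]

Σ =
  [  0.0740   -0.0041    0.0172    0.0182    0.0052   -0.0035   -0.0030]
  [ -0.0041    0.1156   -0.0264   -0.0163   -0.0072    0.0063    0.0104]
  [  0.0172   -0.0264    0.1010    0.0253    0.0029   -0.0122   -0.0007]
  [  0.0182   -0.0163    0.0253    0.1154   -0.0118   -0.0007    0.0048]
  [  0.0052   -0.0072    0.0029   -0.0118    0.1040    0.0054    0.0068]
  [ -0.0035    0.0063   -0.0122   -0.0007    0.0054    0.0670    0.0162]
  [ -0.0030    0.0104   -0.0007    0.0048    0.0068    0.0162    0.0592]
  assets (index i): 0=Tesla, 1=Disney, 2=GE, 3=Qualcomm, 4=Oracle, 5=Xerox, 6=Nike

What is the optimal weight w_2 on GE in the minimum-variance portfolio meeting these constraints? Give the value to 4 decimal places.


0.1647

p=Σ⁻¹μ = [0.4596  0.5667  1.6317  0.3553  1.6695  2.4680  2.0876]
q=Σ⁻¹𝟙 = [10.3628  11.3584  10.8016  6.8370  8.9957  13.2102  10.3468]
a=μᵀp=1.482145  b=𝟙ᵀp=9.238419  c=𝟙ᵀq=71.912501  D=ac−b²=21.236349
λ₁=(c·0.146−b)/D = (71.912501·0.146−9.238419)/21.236349 = 0.059370
λ₂=(a−b·0.146)/D = (1.482145−9.238419·0.146)/21.236349 = 0.006279
w* = 0.059370·p + 0.006279·q:
  w_0 = 0.059370·0.4596 + 0.006279·10.3628 = 0.0924  (Tesla)
  w_1 = 0.059370·0.5667 + 0.006279·11.3584 = 0.1050  (Disney)
  w_2 = 0.059370·1.6317 + 0.006279·10.8016 = 0.1647  (GE)
  w_3 = 0.059370·0.3553 + 0.006279·6.8370 = 0.0640  (Qualcomm)
  w_4 = 0.059370·1.6695 + 0.006279·8.9957 = 0.1556  (Oracle)
  w_5 = 0.059370·2.4680 + 0.006279·13.2102 = 0.2295  (Xerox)
  w_6 = 0.059370·2.0876 + 0.006279·10.3468 = 0.1889  (Nike)
Σw_i=1.0000  μᵀw=0.1460
σ²=wᵀΣw=λ₁·μ_p+λ₂ = 0.059370·0.146 + 0.006279 = 0.014947 ≈ 0.0149


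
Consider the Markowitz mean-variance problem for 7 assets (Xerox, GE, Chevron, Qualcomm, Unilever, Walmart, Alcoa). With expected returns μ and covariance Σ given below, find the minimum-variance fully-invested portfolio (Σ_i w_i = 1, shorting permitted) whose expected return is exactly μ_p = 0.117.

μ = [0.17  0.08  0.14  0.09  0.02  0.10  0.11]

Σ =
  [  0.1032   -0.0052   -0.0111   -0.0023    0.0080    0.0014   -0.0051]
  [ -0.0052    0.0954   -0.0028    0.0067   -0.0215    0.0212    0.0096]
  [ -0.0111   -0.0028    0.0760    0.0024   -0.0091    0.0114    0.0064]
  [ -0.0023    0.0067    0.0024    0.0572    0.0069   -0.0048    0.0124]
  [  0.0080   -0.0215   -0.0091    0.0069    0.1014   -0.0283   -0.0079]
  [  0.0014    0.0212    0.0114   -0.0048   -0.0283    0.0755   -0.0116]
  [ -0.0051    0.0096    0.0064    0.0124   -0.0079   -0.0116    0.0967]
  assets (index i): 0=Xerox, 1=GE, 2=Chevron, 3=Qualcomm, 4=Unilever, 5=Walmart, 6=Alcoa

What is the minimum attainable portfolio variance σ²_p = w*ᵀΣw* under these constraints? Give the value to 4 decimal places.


0.0134

x=Σ⁻¹μ = [1.8927  0.6635  1.8961  1.2774  0.7323  1.3420  1.1030]
y=Σ⁻¹𝟙 = [10.8689  9.4148  13.1955  13.3152  16.9455  17.2736  10.8556]
a=μᵀx=1.025435  b=𝟙ᵀx=8.907013  c=𝟙ᵀy=91.869012  D=ac−b²=14.870820
λ₁=(c·0.117−b)/D = (91.869012·0.117−8.907013)/14.870820 = 0.123844
λ₂=(a−b·0.117)/D = (1.025435−8.907013·0.117)/14.870820 = -0.001122
w* = 0.123844·x + -0.001122·y:
  w_0 = 0.123844·1.8927 + -0.001122·10.8689 = 0.2222  (Xerox)
  w_1 = 0.123844·0.6635 + -0.001122·9.4148 = 0.0716  (GE)
  w_2 = 0.123844·1.8961 + -0.001122·13.1955 = 0.2200  (Chevron)
  w_3 = 0.123844·1.2774 + -0.001122·13.3152 = 0.1433  (Qualcomm)
  w_4 = 0.123844·0.7323 + -0.001122·16.9455 = 0.0717  (Unilever)
  w_5 = 0.123844·1.3420 + -0.001122·17.2736 = 0.1468  (Walmart)
  w_6 = 0.123844·1.1030 + -0.001122·10.8556 = 0.1244  (Alcoa)
Σw_i=1.0000  μᵀw=0.1170
σ²=wᵀΣw=λ₁·μ_p+λ₂ = 0.123844·0.117 + -0.001122 = 0.013368 ≈ 0.0134


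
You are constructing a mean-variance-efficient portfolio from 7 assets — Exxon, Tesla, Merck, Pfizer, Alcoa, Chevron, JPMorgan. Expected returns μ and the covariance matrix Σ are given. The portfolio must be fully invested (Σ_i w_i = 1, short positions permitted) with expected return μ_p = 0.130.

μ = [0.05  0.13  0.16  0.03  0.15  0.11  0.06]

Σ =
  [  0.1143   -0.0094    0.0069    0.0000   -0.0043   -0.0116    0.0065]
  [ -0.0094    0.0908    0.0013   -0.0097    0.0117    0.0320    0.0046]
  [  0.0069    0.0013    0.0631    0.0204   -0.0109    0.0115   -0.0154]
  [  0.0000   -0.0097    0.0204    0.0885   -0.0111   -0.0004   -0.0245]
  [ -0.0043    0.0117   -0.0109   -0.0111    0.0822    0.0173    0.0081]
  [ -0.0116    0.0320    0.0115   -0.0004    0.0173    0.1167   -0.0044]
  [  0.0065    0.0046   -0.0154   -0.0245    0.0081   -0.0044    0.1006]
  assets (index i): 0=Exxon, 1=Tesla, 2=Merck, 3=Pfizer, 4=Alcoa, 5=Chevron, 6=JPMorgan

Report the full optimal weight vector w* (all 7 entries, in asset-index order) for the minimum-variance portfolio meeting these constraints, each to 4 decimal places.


0.0516  0.1442  0.3754  0.0390  0.2578  0.0169  0.1151

x=Σ⁻¹μ = [0.3911  1.1141  2.9150  0.2840  1.9982  0.1266  0.8803]
y=Σ⁻¹𝟙 = [8.7318  9.4460  14.9454  14.3747  12.9884  4.0205  13.8630]
a=μᵀx=1.005792  b=𝟙ᵀx=7.709369  c=𝟙ᵀy=78.369813  D=ac−b²=19.389375
λ₁=(c·0.130−b)/D = (78.369813·0.130−7.709369)/19.389375 = 0.127838
λ₂=(a−b·0.130)/D = (1.005792−7.709369·0.130)/19.389375 = 0.000184
w* = 0.127838·x + 0.000184·y:
  w_0 = 0.127838·0.3911 + 0.000184·8.7318 = 0.0516  (Exxon)
  w_1 = 0.127838·1.1141 + 0.000184·9.4460 = 0.1442  (Tesla)
  w_2 = 0.127838·2.9150 + 0.000184·14.9454 = 0.3754  (Merck)
  w_3 = 0.127838·0.2840 + 0.000184·14.3747 = 0.0390  (Pfizer)
  w_4 = 0.127838·1.9982 + 0.000184·12.9884 = 0.2578  (Alcoa)
  w_5 = 0.127838·0.1266 + 0.000184·4.0205 = 0.0169  (Chevron)
  w_6 = 0.127838·0.8803 + 0.000184·13.8630 = 0.1151  (JPMorgan)
Σw_i=1.0000  μᵀw=0.1300
σ²=wᵀΣw=λ₁·μ_p+λ₂ = 0.127838·0.130 + 0.000184 = 0.016803 ≈ 0.0168


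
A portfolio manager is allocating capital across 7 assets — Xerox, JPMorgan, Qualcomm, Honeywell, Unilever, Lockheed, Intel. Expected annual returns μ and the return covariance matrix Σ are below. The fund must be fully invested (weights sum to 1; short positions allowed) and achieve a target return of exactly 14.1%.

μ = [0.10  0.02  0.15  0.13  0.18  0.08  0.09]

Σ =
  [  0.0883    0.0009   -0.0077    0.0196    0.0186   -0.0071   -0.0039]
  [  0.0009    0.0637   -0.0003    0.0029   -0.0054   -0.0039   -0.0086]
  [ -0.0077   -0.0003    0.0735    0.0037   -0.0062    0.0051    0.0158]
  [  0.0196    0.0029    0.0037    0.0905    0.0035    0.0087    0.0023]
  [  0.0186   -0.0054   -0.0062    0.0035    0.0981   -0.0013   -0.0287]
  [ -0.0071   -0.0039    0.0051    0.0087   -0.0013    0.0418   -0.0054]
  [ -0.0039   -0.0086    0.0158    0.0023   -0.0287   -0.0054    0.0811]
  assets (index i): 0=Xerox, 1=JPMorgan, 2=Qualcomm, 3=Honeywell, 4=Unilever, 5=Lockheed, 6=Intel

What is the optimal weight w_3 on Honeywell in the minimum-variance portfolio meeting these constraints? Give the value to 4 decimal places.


u=Σ⁻¹μ = [0.8431  0.8510  1.7498  0.8176  2.3730  2.0661  1.8538]
v=Σ⁻¹𝟙 = [10.9626  21.3943  9.5296  3.6484  16.2504  29.0588  20.8519]
a=μᵀu=1.229345  b=𝟙ᵀu=10.554326  c=𝟙ᵀv=111.696029  D=ac−b²=25.919217
λ₁=(c·0.141−b)/D = (111.696029·0.141−10.554326)/25.919217 = 0.200423
λ₂=(a−b·0.141)/D = (1.229345−10.554326·0.141)/25.919217 = -0.009985
w* = 0.200423·u + -0.009985·v:
  w_0 = 0.200423·0.8431 + -0.009985·10.9626 = 0.0595  (Xerox)
  w_1 = 0.200423·0.8510 + -0.009985·21.3943 = -0.0431  (JPMorgan)
  w_2 = 0.200423·1.7498 + -0.009985·9.5296 = 0.2555  (Qualcomm)
  w_3 = 0.200423·0.8176 + -0.009985·3.6484 = 0.1274  (Honeywell)
  w_4 = 0.200423·2.3730 + -0.009985·16.2504 = 0.3133  (Unilever)
  w_5 = 0.200423·2.0661 + -0.009985·29.0588 = 0.1239  (Lockheed)
  w_6 = 0.200423·1.8538 + -0.009985·20.8519 = 0.1633  (Intel)
Σw_i=1.0000  μᵀw=0.1410
σ²=wᵀΣw=λ₁·μ_p+λ₂ = 0.200423·0.141 + -0.009985 = 0.018274 ≈ 0.0183

0.1274


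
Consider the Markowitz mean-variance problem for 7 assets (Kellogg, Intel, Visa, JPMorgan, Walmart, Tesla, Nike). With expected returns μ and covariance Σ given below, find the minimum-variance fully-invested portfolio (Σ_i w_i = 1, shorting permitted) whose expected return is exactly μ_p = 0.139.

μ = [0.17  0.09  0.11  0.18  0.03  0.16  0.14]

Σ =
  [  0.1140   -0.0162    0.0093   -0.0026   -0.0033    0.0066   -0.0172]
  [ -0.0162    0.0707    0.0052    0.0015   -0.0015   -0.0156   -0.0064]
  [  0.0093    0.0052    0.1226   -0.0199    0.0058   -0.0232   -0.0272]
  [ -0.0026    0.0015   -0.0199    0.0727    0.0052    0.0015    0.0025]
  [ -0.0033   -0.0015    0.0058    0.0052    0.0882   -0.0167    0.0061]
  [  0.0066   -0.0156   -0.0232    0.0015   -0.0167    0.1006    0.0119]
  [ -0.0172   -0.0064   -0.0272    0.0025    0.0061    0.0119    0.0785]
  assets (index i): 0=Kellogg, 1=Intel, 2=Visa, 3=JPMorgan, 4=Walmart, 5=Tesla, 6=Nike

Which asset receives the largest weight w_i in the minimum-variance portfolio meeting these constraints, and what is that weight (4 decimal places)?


x=Σ⁻¹μ = [2.0048  2.2045  2.0829  2.9149  0.3301  1.9723  2.7067]
y=Σ⁻¹𝟙 = [13.1791  21.0426  15.4459  16.2065  11.8212  15.3826  18.9274]
a=μᵀx=1.997433  b=𝟙ᵀx=14.216182  c=𝟙ᵀy=112.005222  D=ac−b²=21.623071
λ₁=(c·0.139−b)/D = (112.005222·0.139−14.216182)/21.623071 = 0.062551
λ₂=(a−b·0.139)/D = (1.997433−14.216182·0.139)/21.623071 = 0.000989
w* = 0.062551·x + 0.000989·y:
  w_0 = 0.062551·2.0048 + 0.000989·13.1791 = 0.1384  (Kellogg)
  w_1 = 0.062551·2.2045 + 0.000989·21.0426 = 0.1587  (Intel)
  w_2 = 0.062551·2.0829 + 0.000989·15.4459 = 0.1456  (Visa)
  w_3 = 0.062551·2.9149 + 0.000989·16.2065 = 0.1984  (JPMorgan)
  w_4 = 0.062551·0.3301 + 0.000989·11.8212 = 0.0323  (Walmart)
  w_5 = 0.062551·1.9723 + 0.000989·15.3826 = 0.1386  (Tesla)
  w_6 = 0.062551·2.7067 + 0.000989·18.9274 = 0.1880  (Nike)
Σw_i=1.0000  μᵀw=0.1390
σ²=wᵀΣw=λ₁·μ_p+λ₂ = 0.062551·0.139 + 0.000989 = 0.009684 ≈ 0.0097

JPMorgan (0.1984)


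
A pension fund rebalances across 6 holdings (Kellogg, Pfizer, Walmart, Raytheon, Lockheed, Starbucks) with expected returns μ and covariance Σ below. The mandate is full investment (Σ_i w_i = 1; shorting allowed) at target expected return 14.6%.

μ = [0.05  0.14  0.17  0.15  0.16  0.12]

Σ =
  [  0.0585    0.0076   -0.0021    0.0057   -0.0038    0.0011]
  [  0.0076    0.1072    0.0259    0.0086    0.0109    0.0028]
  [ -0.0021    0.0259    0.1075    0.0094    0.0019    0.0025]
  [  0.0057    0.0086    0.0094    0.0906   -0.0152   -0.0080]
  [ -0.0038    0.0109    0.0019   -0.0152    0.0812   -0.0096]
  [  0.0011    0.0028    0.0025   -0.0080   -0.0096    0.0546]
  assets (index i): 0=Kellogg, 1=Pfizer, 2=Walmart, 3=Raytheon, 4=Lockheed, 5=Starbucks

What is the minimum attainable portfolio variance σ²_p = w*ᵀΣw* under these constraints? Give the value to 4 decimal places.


0.0156

u=Σ⁻¹μ = [0.7486  0.4483  1.1863  2.1441  2.6603  2.8873]
v=Σ⁻¹𝟙 = [16.3161  2.9912  6.8319  14.0139  17.8254  22.7076]
a=μᵀu=1.395619  b=𝟙ᵀu=10.075041  c=𝟙ᵀv=80.685999  D=ac−b²=11.100497
λ₁=(c·0.146−b)/D = (80.685999·0.146−10.075041)/11.100497 = 0.153607
λ₂=(a−b·0.146)/D = (1.395619−10.075041·0.146)/11.100497 = -0.006787
w* = 0.153607·u + -0.006787·v:
  w_0 = 0.153607·0.7486 + -0.006787·16.3161 = 0.0043  (Kellogg)
  w_1 = 0.153607·0.4483 + -0.006787·2.9912 = 0.0486  (Pfizer)
  w_2 = 0.153607·1.1863 + -0.006787·6.8319 = 0.1359  (Walmart)
  w_3 = 0.153607·2.1441 + -0.006787·14.0139 = 0.2342  (Raytheon)
  w_4 = 0.153607·2.6603 + -0.006787·17.8254 = 0.2877  (Lockheed)
  w_5 = 0.153607·2.8873 + -0.006787·22.7076 = 0.2894  (Starbucks)
Σw_i=1.0000  μᵀw=0.1460
σ²=wᵀΣw=λ₁·μ_p+λ₂ = 0.153607·0.146 + -0.006787 = 0.015640 ≈ 0.0156


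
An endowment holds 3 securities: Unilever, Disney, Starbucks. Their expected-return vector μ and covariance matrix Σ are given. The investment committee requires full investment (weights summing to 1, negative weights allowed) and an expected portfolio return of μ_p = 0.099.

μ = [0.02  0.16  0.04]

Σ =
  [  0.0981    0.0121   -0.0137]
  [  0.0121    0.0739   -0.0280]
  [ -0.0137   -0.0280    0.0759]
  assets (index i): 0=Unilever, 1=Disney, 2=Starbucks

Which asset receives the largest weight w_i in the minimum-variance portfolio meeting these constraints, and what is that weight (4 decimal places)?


Disney (0.5092)

g=Σ⁻¹μ = [0.0828  2.7398  1.5527]
h=Σ⁻¹𝟙 = [10.8468  20.3314  22.6335]
a=μᵀg=0.502137  b=𝟙ᵀg=4.375300  c=𝟙ᵀh=53.811651  D=ac−b²=7.877565
λ₁=(c·0.099−b)/D = (53.811651·0.099−4.375300)/7.877565 = 0.120856
λ₂=(a−b·0.099)/D = (0.502137−4.375300·0.099)/7.877565 = 0.008757
w* = 0.120856·g + 0.008757·h:
  w_0 = 0.120856·0.0828 + 0.008757·10.8468 = 0.1050  (Unilever)
  w_1 = 0.120856·2.7398 + 0.008757·20.3314 = 0.5092  (Disney)
  w_2 = 0.120856·1.5527 + 0.008757·22.6335 = 0.3858  (Starbucks)
Σw_i=1.0000  μᵀw=0.0990
σ²=wᵀΣw=λ₁·μ_p+λ₂ = 0.120856·0.099 + 0.008757 = 0.020722 ≈ 0.0207


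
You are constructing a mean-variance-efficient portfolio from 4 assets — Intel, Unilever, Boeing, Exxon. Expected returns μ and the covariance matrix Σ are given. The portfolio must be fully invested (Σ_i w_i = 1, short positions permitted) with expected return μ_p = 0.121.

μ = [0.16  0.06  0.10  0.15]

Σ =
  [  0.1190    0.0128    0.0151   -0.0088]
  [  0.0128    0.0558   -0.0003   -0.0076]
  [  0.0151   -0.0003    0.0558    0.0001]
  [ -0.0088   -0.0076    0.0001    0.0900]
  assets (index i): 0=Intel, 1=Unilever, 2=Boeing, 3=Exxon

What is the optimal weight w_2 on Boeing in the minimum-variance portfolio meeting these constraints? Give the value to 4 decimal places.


u=Σ⁻¹μ = [1.1809  1.0671  1.4749  1.8706]
v=Σ⁻¹𝟙 = [5.2752  18.5951  16.5700  13.1788]
a=μᵀu=0.681058  b=𝟙ᵀu=5.593550  c=𝟙ᵀv=53.619042  D=ac−b²=5.229889
λ₁=(c·0.121−b)/D = (53.619042·0.121−5.593550)/5.229889 = 0.171008
λ₂=(a−b·0.121)/D = (0.681058−5.593550·0.121)/5.229889 = 0.000810
w* = 0.171008·u + 0.000810·v:
  w_0 = 0.171008·1.1809 + 0.000810·5.2752 = 0.2062  (Intel)
  w_1 = 0.171008·1.0671 + 0.000810·18.5951 = 0.1976  (Unilever)
  w_2 = 0.171008·1.4749 + 0.000810·16.5700 = 0.2657  (Boeing)
  w_3 = 0.171008·1.8706 + 0.000810·13.1788 = 0.3306  (Exxon)
Σw_i=1.0000  μᵀw=0.1210
σ²=wᵀΣw=λ₁·μ_p+λ₂ = 0.171008·0.121 + 0.000810 = 0.021502 ≈ 0.0215

0.2657


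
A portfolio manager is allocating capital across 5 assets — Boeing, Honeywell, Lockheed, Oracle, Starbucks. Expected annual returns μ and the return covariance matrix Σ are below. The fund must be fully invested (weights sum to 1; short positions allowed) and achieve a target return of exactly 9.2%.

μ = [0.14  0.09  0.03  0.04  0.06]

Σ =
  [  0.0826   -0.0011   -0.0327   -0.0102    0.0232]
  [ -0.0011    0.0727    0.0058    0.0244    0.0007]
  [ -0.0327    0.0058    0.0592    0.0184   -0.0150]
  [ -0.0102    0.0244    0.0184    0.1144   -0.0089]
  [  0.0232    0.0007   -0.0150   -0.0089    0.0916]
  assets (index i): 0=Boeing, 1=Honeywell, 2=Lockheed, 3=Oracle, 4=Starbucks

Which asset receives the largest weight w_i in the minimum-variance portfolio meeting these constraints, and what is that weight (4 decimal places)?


x=Σ⁻¹μ = [2.3082  1.1082  1.7421  0.0664  0.3537]
y=Σ⁻¹𝟙 = [21.2685  10.1044  28.8962  4.6624  10.6380]
a=μᵀx=0.499030  b=𝟙ᵀx=5.578641  c=𝟙ᵀy=75.569417  D=ac−b²=6.590196
λ₁=(c·0.092−b)/D = (75.569417·0.092−5.578641)/6.590196 = 0.208453
λ₂=(a−b·0.092)/D = (0.499030−5.578641·0.092)/6.590196 = -0.002155
w* = 0.208453·x + -0.002155·y:
  w_0 = 0.208453·2.3082 + -0.002155·21.2685 = 0.4353  (Boeing)
  w_1 = 0.208453·1.1082 + -0.002155·10.1044 = 0.2092  (Honeywell)
  w_2 = 0.208453·1.7421 + -0.002155·28.8962 = 0.3009  (Lockheed)
  w_3 = 0.208453·0.0664 + -0.002155·4.6624 = 0.0038  (Oracle)
  w_4 = 0.208453·0.3537 + -0.002155·10.6380 = 0.0508  (Starbucks)
Σw_i=1.0000  μᵀw=0.0920
σ²=wᵀΣw=λ₁·μ_p+λ₂ = 0.208453·0.092 + -0.002155 = 0.017022 ≈ 0.0170

Boeing (0.4353)


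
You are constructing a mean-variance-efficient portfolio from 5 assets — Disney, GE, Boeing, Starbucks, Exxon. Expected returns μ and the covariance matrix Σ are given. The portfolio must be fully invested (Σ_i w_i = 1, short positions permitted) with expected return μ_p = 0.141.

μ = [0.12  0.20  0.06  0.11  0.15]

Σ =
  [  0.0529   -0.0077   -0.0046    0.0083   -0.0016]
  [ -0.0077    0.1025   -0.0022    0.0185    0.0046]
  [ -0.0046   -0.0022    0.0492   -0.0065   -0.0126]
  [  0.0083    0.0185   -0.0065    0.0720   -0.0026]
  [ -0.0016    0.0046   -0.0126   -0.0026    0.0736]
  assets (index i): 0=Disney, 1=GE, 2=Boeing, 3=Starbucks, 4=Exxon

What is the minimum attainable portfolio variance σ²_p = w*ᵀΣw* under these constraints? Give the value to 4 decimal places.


0.0163

x=Σ⁻¹μ = [2.6583  1.9071  2.3055  1.0264  2.4076]
y=Σ⁻¹𝟙 = [21.3548  8.8877  29.2159  12.4649  18.9377]
a=μᵀx=1.312786  b=𝟙ᵀx=10.304871  c=𝟙ᵀy=90.861035  D=ac−b²=13.090710
λ₁=(c·0.141−b)/D = (90.861035·0.141−10.304871)/13.090710 = 0.191474
λ₂=(a−b·0.141)/D = (1.312786−10.304871·0.141)/13.090710 = -0.010710
w* = 0.191474·x + -0.010710·y:
  w_0 = 0.191474·2.6583 + -0.010710·21.3548 = 0.2803  (Disney)
  w_1 = 0.191474·1.9071 + -0.010710·8.8877 = 0.2700  (GE)
  w_2 = 0.191474·2.3055 + -0.010710·29.2159 = 0.1285  (Boeing)
  w_3 = 0.191474·1.0264 + -0.010710·12.4649 = 0.0630  (Starbucks)
  w_4 = 0.191474·2.4076 + -0.010710·18.9377 = 0.2582  (Exxon)
Σw_i=1.0000  μᵀw=0.1410
σ²=wᵀΣw=λ₁·μ_p+λ₂ = 0.191474·0.141 + -0.010710 = 0.016288 ≈ 0.0163


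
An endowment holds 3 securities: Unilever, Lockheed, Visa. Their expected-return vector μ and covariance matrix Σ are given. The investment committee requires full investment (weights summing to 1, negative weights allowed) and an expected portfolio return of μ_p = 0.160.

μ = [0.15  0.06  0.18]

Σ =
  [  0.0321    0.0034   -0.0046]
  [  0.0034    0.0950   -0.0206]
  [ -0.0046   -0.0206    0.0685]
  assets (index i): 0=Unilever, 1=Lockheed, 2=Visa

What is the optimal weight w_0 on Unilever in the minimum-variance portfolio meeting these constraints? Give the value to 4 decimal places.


0.5830

u=Σ⁻¹μ = [5.0242  1.1711  3.3173]
v=Σ⁻¹𝟙 = [32.6856  13.9048  20.9751]
a=μᵀu=1.421018  b=𝟙ᵀu=9.512647  c=𝟙ᵀv=67.565510  D=ac−b²=5.521329
λ₁=(c·0.160−b)/D = (67.565510·0.160−9.512647)/5.521329 = 0.235058
λ₂=(a−b·0.160)/D = (1.421018−9.512647·0.160)/5.521329 = -0.018294
w* = 0.235058·u + -0.018294·v:
  w_0 = 0.235058·5.0242 + -0.018294·32.6856 = 0.5830  (Unilever)
  w_1 = 0.235058·1.1711 + -0.018294·13.9048 = 0.0209  (Lockheed)
  w_2 = 0.235058·3.3173 + -0.018294·20.9751 = 0.3960  (Visa)
Σw_i=1.0000  μᵀw=0.1600
σ²=wᵀΣw=λ₁·μ_p+λ₂ = 0.235058·0.160 + -0.018294 = 0.019316 ≈ 0.0193


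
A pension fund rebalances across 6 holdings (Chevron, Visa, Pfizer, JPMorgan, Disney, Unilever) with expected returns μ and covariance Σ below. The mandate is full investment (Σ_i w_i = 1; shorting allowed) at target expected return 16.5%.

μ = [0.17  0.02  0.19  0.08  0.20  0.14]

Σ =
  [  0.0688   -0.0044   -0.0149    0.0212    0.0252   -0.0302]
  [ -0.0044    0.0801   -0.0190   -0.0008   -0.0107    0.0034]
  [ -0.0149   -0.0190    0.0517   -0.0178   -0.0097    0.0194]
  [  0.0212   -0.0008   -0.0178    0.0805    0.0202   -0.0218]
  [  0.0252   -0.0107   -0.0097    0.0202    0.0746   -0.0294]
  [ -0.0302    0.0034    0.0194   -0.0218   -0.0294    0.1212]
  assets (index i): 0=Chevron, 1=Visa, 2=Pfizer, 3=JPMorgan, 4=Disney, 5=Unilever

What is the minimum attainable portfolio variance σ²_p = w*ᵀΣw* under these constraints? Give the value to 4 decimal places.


p=Σ⁻¹μ = [3.1857  2.0978  5.6144  1.1707  3.0876  1.9509]
q=Σ⁻¹𝟙 = [19.2172  24.1117  37.1325  15.2894  16.2245  13.1049]
a=μᵀp=2.634567  b=𝟙ᵀp=17.107082  c=𝟙ᵀq=125.080305  D=ac−b²=36.880258
λ₁=(c·0.165−b)/D = (125.080305·0.165−17.107082)/36.880258 = 0.095747
λ₂=(a−b·0.165)/D = (2.634567−17.107082·0.165)/36.880258 = -0.005100
w* = 0.095747·p + -0.005100·q:
  w_0 = 0.095747·3.1857 + -0.005100·19.2172 = 0.2070  (Chevron)
  w_1 = 0.095747·2.0978 + -0.005100·24.1117 = 0.0779  (Visa)
  w_2 = 0.095747·5.6144 + -0.005100·37.1325 = 0.3482  (Pfizer)
  w_3 = 0.095747·1.1707 + -0.005100·15.2894 = 0.0341  (JPMorgan)
  w_4 = 0.095747·3.0876 + -0.005100·16.2245 = 0.2129  (Disney)
  w_5 = 0.095747·1.9509 + -0.005100·13.1049 = 0.1200  (Unilever)
Σw_i=1.0000  μᵀw=0.1650
σ²=wᵀΣw=λ₁·μ_p+λ₂ = 0.095747·0.165 + -0.005100 = 0.010698 ≈ 0.0107

0.0107


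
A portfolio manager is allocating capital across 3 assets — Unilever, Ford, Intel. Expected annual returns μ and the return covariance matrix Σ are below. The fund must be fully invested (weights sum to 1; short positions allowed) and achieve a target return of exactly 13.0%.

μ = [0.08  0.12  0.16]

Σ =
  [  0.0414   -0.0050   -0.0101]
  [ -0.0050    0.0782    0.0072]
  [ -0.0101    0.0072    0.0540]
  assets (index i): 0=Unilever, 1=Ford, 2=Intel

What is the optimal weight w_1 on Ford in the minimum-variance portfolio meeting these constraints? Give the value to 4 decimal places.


g=Σ⁻¹μ = [2.9130  1.4152  3.3191]
h=Σ⁻¹𝟙 = [31.2173  12.6970  22.6644]
a=μᵀg=0.933922  b=𝟙ᵀg=7.647318  c=𝟙ᵀh=66.578614  D=ac−b²=3.697759
λ₁=(c·0.130−b)/D = (66.578614·0.130−7.647318)/3.697759 = 0.272571
λ₂=(a−b·0.130)/D = (0.933922−7.647318·0.130)/3.697759 = -0.016288
w* = 0.272571·g + -0.016288·h:
  w_0 = 0.272571·2.9130 + -0.016288·31.2173 = 0.2855  (Unilever)
  w_1 = 0.272571·1.4152 + -0.016288·12.6970 = 0.1789  (Ford)
  w_2 = 0.272571·3.3191 + -0.016288·22.6644 = 0.5355  (Intel)
Σw_i=1.0000  μᵀw=0.1300
σ²=wᵀΣw=λ₁·μ_p+λ₂ = 0.272571·0.130 + -0.016288 = 0.019146 ≈ 0.0191

0.1789


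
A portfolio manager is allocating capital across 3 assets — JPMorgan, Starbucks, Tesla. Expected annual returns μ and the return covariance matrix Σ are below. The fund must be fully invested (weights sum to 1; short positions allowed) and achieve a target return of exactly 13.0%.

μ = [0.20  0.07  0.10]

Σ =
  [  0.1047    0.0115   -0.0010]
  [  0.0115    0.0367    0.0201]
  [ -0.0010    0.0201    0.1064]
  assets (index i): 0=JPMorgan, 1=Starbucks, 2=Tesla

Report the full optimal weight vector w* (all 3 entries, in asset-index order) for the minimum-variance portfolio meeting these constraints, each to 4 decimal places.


g=Σ⁻¹μ = [1.8180  0.9075  0.7855]
h=Σ⁻¹𝟙 = [7.1739  22.1024  5.2906]
a=μᵀg=0.505683  b=𝟙ᵀg=3.511016  c=𝟙ᵀh=34.566941  D=ac−b²=5.152673
λ₁=(c·0.130−b)/D = (34.566941·0.130−3.511016)/5.152673 = 0.190714
λ₂=(a−b·0.130)/D = (0.505683−3.511016·0.130)/5.152673 = 0.009558
w* = 0.190714·g + 0.009558·h:
  w_0 = 0.190714·1.8180 + 0.009558·7.1739 = 0.4153  (JPMorgan)
  w_1 = 0.190714·0.9075 + 0.009558·22.1024 = 0.3843  (Starbucks)
  w_2 = 0.190714·0.7855 + 0.009558·5.2906 = 0.2004  (Tesla)
Σw_i=1.0000  μᵀw=0.1300
σ²=wᵀΣw=λ₁·μ_p+λ₂ = 0.190714·0.130 + 0.009558 = 0.034351 ≈ 0.0344

0.4153  0.3843  0.2004
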